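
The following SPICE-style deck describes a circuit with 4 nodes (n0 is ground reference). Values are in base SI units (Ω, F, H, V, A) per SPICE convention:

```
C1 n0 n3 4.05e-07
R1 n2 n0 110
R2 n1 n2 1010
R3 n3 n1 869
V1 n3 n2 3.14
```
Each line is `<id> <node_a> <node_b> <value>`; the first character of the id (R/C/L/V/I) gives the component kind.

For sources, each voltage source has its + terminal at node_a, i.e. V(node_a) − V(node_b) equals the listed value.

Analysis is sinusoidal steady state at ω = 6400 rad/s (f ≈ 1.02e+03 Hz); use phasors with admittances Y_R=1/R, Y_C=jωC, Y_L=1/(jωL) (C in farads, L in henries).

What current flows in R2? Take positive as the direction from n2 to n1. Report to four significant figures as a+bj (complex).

-0.001671+0.000j A

Element admittances at ω=6400 rad/s:
  Y(C1) = 0.000+0.002592j S between n0,n3
  Y(R1) = 0.009091+0.000j S between n2,n0
  Y(R2) = 0.0009901+0.000j S between n1,n2
  Y(R3) = 0.001151+0.000j S between n3,n1
  V1: constraint V(n3)−V(n2) = 3.14
Assemble and solve the 4×4 MNA system:
  V(n1)=1.452-0.8280j  V(n2)=-0.2361-0.8280j  V(n3)=2.904-0.8280j
  i(V1)=-0.003817-0.007527j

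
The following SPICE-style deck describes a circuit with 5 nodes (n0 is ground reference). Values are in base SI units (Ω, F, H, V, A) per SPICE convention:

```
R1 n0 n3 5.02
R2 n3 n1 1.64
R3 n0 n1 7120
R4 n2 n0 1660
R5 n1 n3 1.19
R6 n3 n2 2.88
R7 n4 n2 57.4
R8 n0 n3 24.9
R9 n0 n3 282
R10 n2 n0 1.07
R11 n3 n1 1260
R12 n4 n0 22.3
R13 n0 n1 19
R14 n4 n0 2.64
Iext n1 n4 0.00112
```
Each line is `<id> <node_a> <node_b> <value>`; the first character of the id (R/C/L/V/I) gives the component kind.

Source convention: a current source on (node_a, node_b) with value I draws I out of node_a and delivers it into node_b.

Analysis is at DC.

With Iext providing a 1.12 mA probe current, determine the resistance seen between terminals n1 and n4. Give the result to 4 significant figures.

R_eq = 4.595 Ω

MNA unknowns: 4 node voltages V₁..V_4
R1: Y=0.1992 on G[0,3]
R2: Y=0.6098 on G[3,1]
R3: Y=0.0001404 on G[0,1]
R4: Y=0.0006024 on G[2,0]
R5: Y=0.8403 on G[1,3]
R6: Y=0.3472 on G[3,2]
R7: Y=0.01742 on G[4,2]
R8: Y=0.04016 on G[0,3]
R9: Y=0.003546 on G[0,3]
R10: Y=0.9346 on G[2,0]
R11: Y=0.0007937 on G[3,1]
R12: Y=0.04484 on G[4,0]
R13: Y=0.05263 on G[0,1]
R14: Y=0.3788 on G[4,0]
Iext: z[1]−=0.00112, z[4]+=0.00112
solve → V1=-0.002626, V2=-0.0004870, V3=-0.001950, V4=0.002520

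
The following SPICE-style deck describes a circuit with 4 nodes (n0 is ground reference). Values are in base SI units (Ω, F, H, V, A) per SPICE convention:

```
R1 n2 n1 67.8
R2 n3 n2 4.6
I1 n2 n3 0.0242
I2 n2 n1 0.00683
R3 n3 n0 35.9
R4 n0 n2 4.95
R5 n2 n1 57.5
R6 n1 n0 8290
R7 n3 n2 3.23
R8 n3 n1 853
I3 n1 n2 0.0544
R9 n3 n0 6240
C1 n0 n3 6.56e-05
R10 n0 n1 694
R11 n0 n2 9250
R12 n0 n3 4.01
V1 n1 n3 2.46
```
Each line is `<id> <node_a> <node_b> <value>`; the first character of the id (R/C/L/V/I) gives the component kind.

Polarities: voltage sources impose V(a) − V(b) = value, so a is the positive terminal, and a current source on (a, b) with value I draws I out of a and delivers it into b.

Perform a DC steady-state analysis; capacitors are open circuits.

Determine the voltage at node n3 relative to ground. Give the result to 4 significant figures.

-0.07262 V

MNA unknowns: 3 node voltages V₁..V_3 plus 1 source current (V1)
R1: Y=0.01475 on G[2,1]
R2: Y=0.2174 on G[3,2]
I1: z[2]−=0.0242, z[3]+=0.0242
I2: z[2]−=0.00683, z[1]+=0.00683
R3: Y=0.02786 on G[3,0]
R4: Y=0.2020 on G[0,2]
R5: Y=0.01739 on G[2,1]
R6: Y=0.0001206 on G[1,0]
R7: Y=0.3096 on G[3,2]
R8: Y=0.001172 on G[3,1]
I3: z[1]−=0.0544, z[2]+=0.0544
R9: Y=0.0001603 on G[3,0]
C1: Y=0.000 on G[0,3]
R10: Y=0.001441 on G[0,1]
R11: Y=0.0001081 on G[0,2]
R12: Y=0.2494 on G[0,3]
V1: row V1−V3=2.46, i_V1 at 1,3
solve → V1=2.387, V2=0.08122, V3=-0.07262
aux → i_V1=-0.1283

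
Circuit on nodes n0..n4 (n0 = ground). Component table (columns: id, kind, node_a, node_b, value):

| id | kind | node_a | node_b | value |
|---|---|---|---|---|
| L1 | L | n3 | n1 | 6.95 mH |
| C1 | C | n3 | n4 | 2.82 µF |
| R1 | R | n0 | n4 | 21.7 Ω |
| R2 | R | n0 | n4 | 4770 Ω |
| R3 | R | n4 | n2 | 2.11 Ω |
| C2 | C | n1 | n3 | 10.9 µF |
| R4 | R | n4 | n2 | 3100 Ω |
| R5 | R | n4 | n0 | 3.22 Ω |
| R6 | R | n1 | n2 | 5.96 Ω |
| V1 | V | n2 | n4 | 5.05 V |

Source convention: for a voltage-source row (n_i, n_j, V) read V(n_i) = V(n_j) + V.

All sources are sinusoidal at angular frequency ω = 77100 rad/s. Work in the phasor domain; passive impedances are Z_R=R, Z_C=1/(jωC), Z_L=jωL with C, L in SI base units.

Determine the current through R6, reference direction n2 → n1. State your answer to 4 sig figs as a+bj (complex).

0.4358+0.4235j A

Element admittances at ω=77100 rad/s:
  Y(L1) = 0.000-0.001866j S between n3,n1
  Y(C1) = 0.000+0.2174j S between n3,n4
  Y(R1) = 0.04608+0.000j S between n0,n4
  Y(R2) = 0.0002096+0.000j S between n0,n4
  Y(R3) = 0.4739+0.000j S between n4,n2
  Y(C2) = 0.000+0.8404j S between n1,n3
  Y(R4) = 0.0003226+0.000j S between n4,n2
  Y(R5) = 0.3106+0.000j S between n4,n0
  Y(R6) = 0.1678+0.000j S between n1,n2
  V1: constraint V(n2)−V(n4) = 5.05
Assemble and solve the 5×5 MNA system:
  V(n1)=2.453-2.524j  V(n2)=5.050+0.000j  V(n3)=1.948-2.004j  V(n4)=0.000+0.000j
  i(V1)=-2.831-0.4235j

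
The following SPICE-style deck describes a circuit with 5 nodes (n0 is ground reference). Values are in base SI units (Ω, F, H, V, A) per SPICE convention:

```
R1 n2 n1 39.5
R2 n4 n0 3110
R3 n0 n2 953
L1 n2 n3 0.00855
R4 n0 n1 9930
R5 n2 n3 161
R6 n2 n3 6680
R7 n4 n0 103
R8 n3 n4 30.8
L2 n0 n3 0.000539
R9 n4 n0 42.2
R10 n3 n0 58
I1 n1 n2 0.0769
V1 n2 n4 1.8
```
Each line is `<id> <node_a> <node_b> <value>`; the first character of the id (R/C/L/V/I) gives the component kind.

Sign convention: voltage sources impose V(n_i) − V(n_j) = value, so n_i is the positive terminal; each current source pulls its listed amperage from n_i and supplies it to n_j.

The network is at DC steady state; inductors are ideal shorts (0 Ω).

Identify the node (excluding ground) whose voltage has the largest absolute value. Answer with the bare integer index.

Element admittances at DC:
  Y(R1) = 0.02532 S between n2,n1
  Y(R2) = 0.0003215 S between n4,n0
  Y(R3) = 0.001049 S between n0,n2
  L1: short n2↔n3 (DC inductor)
  Y(R4) = 0.0001007 S between n0,n1
  Y(R5) = 0.006211 S between n2,n3
  Y(R6) = 0.0001497 S between n2,n3
  Y(R7) = 0.009709 S between n4,n0
  Y(R8) = 0.03247 S between n3,n4
  L2: short n0↔n3 (DC inductor)
  Y(R9) = 0.02370 S between n4,n0
  Y(R10) = 0.01724 S between n3,n0
  I1: injects 0.0769 A into n2 (from n1)
  V1: constraint V(n2)−V(n4) = 1.8
Assemble and solve the 7×7 MNA system:
  V(n1)=-3.026  V(n2)=0.000  V(n3)=0.000  V(n4)=-1.800
  i(L1)=0.1195  i(L2)=-0.06101  i(V1)=-0.1192

1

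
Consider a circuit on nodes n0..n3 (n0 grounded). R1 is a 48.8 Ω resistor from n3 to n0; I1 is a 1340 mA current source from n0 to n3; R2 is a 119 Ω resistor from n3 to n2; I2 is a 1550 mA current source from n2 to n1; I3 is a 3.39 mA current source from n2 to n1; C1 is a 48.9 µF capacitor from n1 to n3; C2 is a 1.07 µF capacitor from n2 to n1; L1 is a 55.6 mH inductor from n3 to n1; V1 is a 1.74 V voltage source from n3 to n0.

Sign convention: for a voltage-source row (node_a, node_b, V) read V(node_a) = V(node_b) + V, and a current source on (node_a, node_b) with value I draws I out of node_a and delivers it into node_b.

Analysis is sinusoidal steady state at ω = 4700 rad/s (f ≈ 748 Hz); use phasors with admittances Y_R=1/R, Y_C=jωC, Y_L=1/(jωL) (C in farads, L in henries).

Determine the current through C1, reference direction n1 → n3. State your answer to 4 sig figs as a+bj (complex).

Apply KCL at each of the 3 non-ground nodes and solve the resulting linear system.
Node n1: branches {I2, I3, C1, C2, L1} → V_1 = -1.192-5.008j
Node n2: branches {R2, I2, I3, C2} → V_2 = -132.9+78.84j
Node n3: branches {R1, I1, R2, C1, L1, V1} → V_3 = 1.740+0.000j
Source currents: i(V1)=1.304+0.000j

1.151-0.6738j A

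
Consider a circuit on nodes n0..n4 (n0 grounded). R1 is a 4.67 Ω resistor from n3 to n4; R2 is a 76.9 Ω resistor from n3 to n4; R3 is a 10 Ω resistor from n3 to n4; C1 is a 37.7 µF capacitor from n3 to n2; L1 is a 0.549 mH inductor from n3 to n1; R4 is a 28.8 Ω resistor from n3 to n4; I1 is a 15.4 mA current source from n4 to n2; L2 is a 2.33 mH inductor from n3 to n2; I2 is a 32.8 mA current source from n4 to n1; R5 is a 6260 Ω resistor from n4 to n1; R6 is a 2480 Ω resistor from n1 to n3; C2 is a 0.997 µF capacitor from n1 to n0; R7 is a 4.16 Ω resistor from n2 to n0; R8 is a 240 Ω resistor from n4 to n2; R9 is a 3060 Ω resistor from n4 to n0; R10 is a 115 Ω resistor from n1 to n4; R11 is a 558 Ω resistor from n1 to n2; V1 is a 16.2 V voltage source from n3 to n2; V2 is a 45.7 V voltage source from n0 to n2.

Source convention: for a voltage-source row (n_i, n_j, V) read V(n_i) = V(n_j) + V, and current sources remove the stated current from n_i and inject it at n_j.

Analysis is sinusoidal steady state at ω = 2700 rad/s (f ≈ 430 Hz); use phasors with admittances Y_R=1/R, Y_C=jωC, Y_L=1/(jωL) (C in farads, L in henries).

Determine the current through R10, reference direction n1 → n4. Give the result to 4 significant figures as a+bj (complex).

0.001455+3.216e-05j A

Apply KCL at each of the 4 non-ground nodes and solve the resulting linear system.
Node n1: branches {L1, I2, R5, R6, C2, R10, R11} → V_1 = -29.62+0.003788j
Node n2: branches {C1, I1, L2, R7, R8, R11, V1, V2} → V_2 = -45.70+0.000j
Node n3: branches {R1, R2, R3, C1, L1, R4, L2, R6, V1} → V_3 = -29.50+0.000j
Node n4: branches {R1, R2, R3, R4, I1, I2, R5, R8, R9, R10} → V_4 = -29.79+8.940e-05j
Source currents: i(V1)=-0.1008+1.006j, i(V2)=-11.00-0.07973j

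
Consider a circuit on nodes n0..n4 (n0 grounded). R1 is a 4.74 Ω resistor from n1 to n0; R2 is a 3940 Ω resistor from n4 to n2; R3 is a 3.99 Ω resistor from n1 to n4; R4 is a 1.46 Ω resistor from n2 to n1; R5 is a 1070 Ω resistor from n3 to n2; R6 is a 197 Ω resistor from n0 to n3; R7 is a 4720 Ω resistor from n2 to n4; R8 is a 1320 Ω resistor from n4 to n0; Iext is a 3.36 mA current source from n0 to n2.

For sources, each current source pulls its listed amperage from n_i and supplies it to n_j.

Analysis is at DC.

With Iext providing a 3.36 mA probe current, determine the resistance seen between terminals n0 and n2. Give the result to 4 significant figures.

Element admittances at DC:
  Y(R1) = 0.2110 S between n1,n0
  Y(R2) = 0.0002538 S between n4,n2
  Y(R3) = 0.2506 S between n1,n4
  Y(R4) = 0.6849 S between n2,n1
  Y(R5) = 0.0009346 S between n3,n2
  Y(R6) = 0.005076 S between n0,n3
  Y(R7) = 0.0002119 S between n2,n4
  Y(R8) = 0.0007576 S between n4,n0
  Iext: injects 0.00336 A into n2 (from n0)
Assemble and solve the 4×4 MNA system:
  V(n1)=0.01579  V(n2)=0.02067  V(n3)=0.003214  V(n4)=0.01575

R_eq = 6.152 Ω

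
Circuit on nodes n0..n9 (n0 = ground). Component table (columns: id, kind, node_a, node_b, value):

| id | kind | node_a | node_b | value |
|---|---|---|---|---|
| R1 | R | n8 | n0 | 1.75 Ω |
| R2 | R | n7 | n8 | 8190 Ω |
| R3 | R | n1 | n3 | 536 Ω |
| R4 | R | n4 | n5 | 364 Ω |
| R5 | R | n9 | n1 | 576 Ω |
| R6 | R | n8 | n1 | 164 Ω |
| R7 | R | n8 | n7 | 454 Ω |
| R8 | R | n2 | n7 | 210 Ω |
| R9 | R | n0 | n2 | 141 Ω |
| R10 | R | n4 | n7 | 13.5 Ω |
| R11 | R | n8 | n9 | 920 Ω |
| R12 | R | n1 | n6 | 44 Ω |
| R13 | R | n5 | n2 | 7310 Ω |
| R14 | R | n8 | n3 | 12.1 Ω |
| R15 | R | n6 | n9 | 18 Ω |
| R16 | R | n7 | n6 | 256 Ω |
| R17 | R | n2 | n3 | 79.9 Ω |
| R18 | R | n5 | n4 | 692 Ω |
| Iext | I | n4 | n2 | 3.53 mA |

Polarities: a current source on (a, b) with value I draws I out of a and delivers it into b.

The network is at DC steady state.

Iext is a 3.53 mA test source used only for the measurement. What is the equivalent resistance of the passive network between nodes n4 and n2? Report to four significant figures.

R_eq = 127.7 Ω

Apply KCL at each of the 9 non-ground nodes and solve the resulting linear system.
Node n1: branches {R3, R5, R6, R12} → V_1 = -0.08512
Node n2: branches {R8, R9, R13, R17, Iext} → V_2 = 0.08421
Node n3: branches {R3, R14, R17} → V_3 = 0.008335
Node n4: branches {R4, R10, R18, Iext} → V_4 = -0.3666
Node n5: branches {R4, R13, R18} → V_5 = -0.3523
Node n6: branches {R12, R15, R16} → V_6 = -0.1134
Node n7: branches {R2, R7, R8, R10, R16} → V_7 = -0.3197
Node n8: branches {R1, R2, R6, R7, R11, R14} → V_8 = -0.001045
Node n9: branches {R5, R11, R15} → V_9 = -0.1105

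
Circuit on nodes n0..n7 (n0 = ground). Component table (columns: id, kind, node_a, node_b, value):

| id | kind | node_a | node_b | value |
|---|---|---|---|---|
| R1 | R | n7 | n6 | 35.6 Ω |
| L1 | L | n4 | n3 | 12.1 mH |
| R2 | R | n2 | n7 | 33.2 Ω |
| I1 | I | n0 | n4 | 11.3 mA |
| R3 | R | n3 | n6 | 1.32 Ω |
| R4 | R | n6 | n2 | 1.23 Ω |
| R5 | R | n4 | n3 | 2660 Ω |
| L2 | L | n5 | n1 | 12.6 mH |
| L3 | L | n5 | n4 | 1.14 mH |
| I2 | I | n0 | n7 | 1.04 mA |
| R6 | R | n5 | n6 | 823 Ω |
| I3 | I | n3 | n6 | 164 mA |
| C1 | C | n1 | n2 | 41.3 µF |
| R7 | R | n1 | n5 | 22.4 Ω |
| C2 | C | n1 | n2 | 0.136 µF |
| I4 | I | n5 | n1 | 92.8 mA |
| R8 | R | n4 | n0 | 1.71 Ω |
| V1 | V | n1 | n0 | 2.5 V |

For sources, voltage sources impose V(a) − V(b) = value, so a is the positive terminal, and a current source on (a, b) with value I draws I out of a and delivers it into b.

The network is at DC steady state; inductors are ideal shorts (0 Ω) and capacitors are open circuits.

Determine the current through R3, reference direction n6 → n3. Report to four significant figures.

0.1648 A

MNA unknowns: 7 node voltages V₁..V_7 plus 4 source currents (L1, L2, L3, V1)
R1: Y=0.02809 on G[7,6]
L1: row V4−V3=0, i_L1 at 4,3
R2: Y=0.03012 on G[2,7]
I1: z[0]−=0.0113, z[4]+=0.0113
R3: Y=0.7576 on G[3,6]
R4: Y=0.8130 on G[6,2]
R5: Y=0.0003759 on G[4,3]
L2: row V5−V1=0, i_L2 at 5,1
L3: row V5−V4=0, i_L3 at 5,4
I2: z[0]−=0.00104, z[7]+=0.00104
R6: Y=0.001215 on G[5,6]
I3: z[3]−=0.164, z[6]+=0.164
C1: Y=0.000 on G[1,2]
R7: Y=0.04464 on G[1,5]
C2: Y=0.000 on G[1,2]
I4: z[5]−=0.0928, z[1]+=0.0928
R8: Y=0.5848 on G[4,0]
V1: row V1−V0=2.5, i_V1 at 1,0
solve → V1=2.500, V2=2.718, V3=2.500, V4=2.500, V5=2.500, V6=2.718, V7=2.736
aux → i_L1=-0.0007757, i_L2=-1.542, i_L3=1.450, i_V1=-1.450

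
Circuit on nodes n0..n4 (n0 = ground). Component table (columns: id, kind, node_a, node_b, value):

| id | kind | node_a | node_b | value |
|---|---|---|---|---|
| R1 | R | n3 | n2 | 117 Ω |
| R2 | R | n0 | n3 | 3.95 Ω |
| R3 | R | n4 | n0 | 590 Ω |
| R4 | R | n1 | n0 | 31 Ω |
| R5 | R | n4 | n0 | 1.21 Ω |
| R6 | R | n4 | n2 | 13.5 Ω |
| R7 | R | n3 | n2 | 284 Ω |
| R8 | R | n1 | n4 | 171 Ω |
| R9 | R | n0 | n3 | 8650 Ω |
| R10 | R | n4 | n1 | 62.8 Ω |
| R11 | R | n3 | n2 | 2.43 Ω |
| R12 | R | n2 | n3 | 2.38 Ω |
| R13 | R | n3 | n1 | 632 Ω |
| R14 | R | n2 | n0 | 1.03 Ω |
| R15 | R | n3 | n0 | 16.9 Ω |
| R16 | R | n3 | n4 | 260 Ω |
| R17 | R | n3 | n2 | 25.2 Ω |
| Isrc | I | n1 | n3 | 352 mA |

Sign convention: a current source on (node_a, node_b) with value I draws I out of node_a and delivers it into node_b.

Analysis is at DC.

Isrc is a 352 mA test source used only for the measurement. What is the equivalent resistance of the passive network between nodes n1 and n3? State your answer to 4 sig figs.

Element admittances at DC:
  Y(R1) = 0.008547 S between n3,n2
  Y(R2) = 0.2532 S between n0,n3
  Y(R3) = 0.001695 S between n4,n0
  Y(R4) = 0.03226 S between n1,n0
  Y(R5) = 0.8264 S between n4,n0
  Y(R6) = 0.07407 S between n4,n2
  Y(R7) = 0.003521 S between n3,n2
  Y(R8) = 0.005848 S between n1,n4
  Y(R9) = 0.0001156 S between n0,n3
  Y(R10) = 0.01592 S between n4,n1
  Y(R11) = 0.4115 S between n3,n2
  Y(R12) = 0.4202 S between n2,n3
  Y(R13) = 0.001582 S between n3,n1
  Y(R14) = 0.9709 S between n2,n0
  Y(R15) = 0.05917 S between n3,n0
  Y(R16) = 0.003846 S between n3,n4
  Y(R17) = 0.03968 S between n3,n2
  Isrc: injects 0.352 A into n3 (from n1)
Assemble and solve the 4×4 MNA system:
  V(n1)=-6.369  V(n2)=0.1887  V(n3)=0.4229  V(n4)=-0.1326

R_eq = 19.30 Ω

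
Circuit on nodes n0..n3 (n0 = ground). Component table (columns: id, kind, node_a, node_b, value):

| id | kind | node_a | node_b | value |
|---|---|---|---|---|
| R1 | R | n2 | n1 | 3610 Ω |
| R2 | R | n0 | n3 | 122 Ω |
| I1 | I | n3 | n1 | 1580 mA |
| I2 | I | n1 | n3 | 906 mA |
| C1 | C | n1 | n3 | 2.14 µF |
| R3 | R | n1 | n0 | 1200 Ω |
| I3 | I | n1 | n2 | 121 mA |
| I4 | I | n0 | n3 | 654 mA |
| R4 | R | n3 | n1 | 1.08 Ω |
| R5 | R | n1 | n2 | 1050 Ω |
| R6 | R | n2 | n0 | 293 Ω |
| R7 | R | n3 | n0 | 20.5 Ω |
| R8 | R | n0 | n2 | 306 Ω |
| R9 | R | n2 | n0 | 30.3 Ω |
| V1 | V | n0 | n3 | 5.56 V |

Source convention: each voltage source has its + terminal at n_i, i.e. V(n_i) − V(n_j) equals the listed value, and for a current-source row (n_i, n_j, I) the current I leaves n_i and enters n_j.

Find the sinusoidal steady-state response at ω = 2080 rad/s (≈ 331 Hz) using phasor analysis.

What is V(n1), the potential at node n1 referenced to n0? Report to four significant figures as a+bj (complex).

-4.948-0.002936j V

Element admittances at ω=2080 rad/s:
  Y(R1) = 0.0002770+0.000j S between n2,n1
  Y(R2) = 0.008197+0.000j S between n0,n3
  I1: injects 1.58 A into n1 (from n3)
  I2: injects 0.906 A into n3 (from n1)
  Y(C1) = 0.000+0.004451j S between n1,n3
  Y(R3) = 0.0008333+0.000j S between n1,n0
  I3: injects 0.121 A into n2 (from n1)
  I4: injects 0.654 A into n3 (from n0)
  Y(R4) = 0.9259+0.000j S between n3,n1
  Y(R5) = 0.0009524+0.000j S between n1,n2
  Y(R6) = 0.003413+0.000j S between n2,n0
  Y(R7) = 0.04878+0.000j S between n3,n0
  Y(R8) = 0.003268+0.000j S between n0,n2
  Y(R9) = 0.03300+0.000j S between n2,n0
  V1: constraint V(n0)−V(n3) = 5.56
Assemble and solve the 4×4 MNA system:
  V(n1)=-4.948-0.002936j  V(n2)=2.809-8.821e-05j  V(n3)=-5.560+0.000j
  i(V1)=-0.8635-5.947e-06j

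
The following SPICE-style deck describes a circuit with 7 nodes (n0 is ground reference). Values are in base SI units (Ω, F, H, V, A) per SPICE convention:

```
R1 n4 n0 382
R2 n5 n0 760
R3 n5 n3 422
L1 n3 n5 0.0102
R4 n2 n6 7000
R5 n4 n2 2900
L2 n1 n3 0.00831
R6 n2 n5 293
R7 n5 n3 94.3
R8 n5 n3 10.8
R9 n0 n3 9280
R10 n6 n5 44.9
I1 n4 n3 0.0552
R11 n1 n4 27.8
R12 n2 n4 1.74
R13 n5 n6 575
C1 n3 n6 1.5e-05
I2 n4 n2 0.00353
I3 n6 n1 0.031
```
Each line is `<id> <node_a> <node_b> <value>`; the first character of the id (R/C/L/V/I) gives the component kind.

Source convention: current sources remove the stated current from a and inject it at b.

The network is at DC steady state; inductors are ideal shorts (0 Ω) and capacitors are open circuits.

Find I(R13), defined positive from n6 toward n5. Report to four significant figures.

Element admittances at DC:
  Y(R1) = 0.002618 S between n4,n0
  Y(R2) = 0.001316 S between n5,n0
  Y(R3) = 0.002370 S between n5,n3
  L1: short n3↔n5 (DC inductor)
  Y(R4) = 0.0001429 S between n2,n6
  Y(R5) = 0.0003448 S between n4,n2
  L2: short n1↔n3 (DC inductor)
  Y(R6) = 0.003413 S between n2,n5
  Y(R7) = 0.01060 S between n5,n3
  Y(R8) = 0.09259 S between n5,n3
  Y(R9) = 0.0001078 S between n0,n3
  Y(R10) = 0.02227 S between n6,n5
  I1: injects 0.0552 A into n3 (from n4)
  Y(R11) = 0.03597 S between n1,n4
  Y(R12) = 0.5747 S between n2,n4
  Y(R13) = 0.001739 S between n5,n6
  Y(C1) = 0.000 S between n3,n6
  I2: injects 0.00353 A into n2 (from n4)
  I3: injects 0.031 A into n1 (from n6)
Assemble and solve the 8×8 MNA system:
  V(n1)=0.8877  V(n2)=-0.4685  V(n3)=0.8877  V(n4)=-0.4827  V(n5)=0.8877  V(n6)=-0.4037
  i(L1)=0.03681  i(L2)=-0.01830

-0.002246 A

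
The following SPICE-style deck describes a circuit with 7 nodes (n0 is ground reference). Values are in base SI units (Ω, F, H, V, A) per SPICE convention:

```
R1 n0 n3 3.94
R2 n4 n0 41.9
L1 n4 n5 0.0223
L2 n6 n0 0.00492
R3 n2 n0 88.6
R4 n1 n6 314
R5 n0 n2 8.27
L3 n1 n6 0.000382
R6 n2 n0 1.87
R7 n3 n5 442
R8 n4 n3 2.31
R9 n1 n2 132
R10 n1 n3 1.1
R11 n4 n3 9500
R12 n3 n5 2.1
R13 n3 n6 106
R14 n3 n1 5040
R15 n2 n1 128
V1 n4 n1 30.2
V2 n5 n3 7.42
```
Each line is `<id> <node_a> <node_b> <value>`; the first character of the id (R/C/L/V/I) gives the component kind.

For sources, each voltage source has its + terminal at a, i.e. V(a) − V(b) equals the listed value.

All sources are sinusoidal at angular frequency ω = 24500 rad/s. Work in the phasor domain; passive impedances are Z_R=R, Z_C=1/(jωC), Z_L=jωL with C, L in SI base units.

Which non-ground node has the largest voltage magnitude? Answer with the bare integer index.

4

Apply KCL at each of the 6 non-ground nodes and solve the resulting linear system.
Node n1: branches {R4, L3, R9, R10, R14, R15, V1} → V_1 = -11.06-0.3240j
Node n2: branches {R3, R5, R6, R9, R15} → V_2 = -0.2493-0.007307j
Node n3: branches {R1, R7, R8, R10, R11, R12, R13, R14, V2} → V_3 = -1.158-0.2831j
Node n4: branches {R2, L1, R8, R11, V1} → V_4 = 19.14-0.3240j
Node n5: branches {L1, R7, R12, V2} → V_5 = 6.262-0.2831j
Node n6: branches {L2, R4, L3, R13} → V_6 = -10.18+0.4145j
Source currents: i(V1)=-9.248+0.04901j, i(V2)=-3.550-0.02358j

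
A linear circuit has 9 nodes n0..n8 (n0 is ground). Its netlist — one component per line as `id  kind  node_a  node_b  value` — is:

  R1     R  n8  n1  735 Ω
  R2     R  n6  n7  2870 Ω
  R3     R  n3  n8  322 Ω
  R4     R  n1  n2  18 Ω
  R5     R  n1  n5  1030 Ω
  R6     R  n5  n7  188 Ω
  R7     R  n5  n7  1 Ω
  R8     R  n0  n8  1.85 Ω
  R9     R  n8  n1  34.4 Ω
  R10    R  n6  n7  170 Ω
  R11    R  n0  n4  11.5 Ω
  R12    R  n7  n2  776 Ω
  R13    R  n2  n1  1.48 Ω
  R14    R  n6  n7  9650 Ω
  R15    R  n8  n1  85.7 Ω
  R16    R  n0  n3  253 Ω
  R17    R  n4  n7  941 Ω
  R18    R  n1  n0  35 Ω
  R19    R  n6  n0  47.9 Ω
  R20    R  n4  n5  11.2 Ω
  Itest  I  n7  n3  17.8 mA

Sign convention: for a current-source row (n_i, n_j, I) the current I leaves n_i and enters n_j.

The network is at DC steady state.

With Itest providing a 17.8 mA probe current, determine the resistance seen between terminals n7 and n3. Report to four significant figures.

Element admittances at DC:
  Y(R1) = 0.001361 S between n8,n1
  Y(R2) = 0.0003484 S between n6,n7
  Y(R3) = 0.003106 S between n3,n8
  Y(R4) = 0.05556 S between n1,n2
  Y(R5) = 0.0009709 S between n1,n5
  Y(R6) = 0.005319 S between n5,n7
  Y(R7) = 1.000 S between n5,n7
  Y(R8) = 0.5405 S between n0,n8
  Y(R9) = 0.02907 S between n8,n1
  Y(R10) = 0.005882 S between n6,n7
  Y(R11) = 0.08696 S between n0,n4
  Y(R12) = 0.001289 S between n7,n2
  Y(R13) = 0.6757 S between n2,n1
  Y(R14) = 0.0001036 S between n6,n7
  Y(R15) = 0.01167 S between n8,n1
  Y(R16) = 0.003953 S between n0,n3
  Y(R17) = 0.001063 S between n4,n7
  Y(R18) = 0.02857 S between n1,n0
  Y(R19) = 0.02088 S between n6,n0
  Y(R20) = 0.08929 S between n4,n5
  Itest: injects 0.0178 A into n3 (from n7)
Assemble and solve the 8×8 MNA system:
  V(n1)=-0.003328  V(n2)=-0.003955  V(n3)=2.528  V(n4)=-0.1755  V(n5)=-0.3443  V(n6)=-0.08371  V(n7)=-0.3596  V(n8)=0.01316

R_eq = 162.2 Ω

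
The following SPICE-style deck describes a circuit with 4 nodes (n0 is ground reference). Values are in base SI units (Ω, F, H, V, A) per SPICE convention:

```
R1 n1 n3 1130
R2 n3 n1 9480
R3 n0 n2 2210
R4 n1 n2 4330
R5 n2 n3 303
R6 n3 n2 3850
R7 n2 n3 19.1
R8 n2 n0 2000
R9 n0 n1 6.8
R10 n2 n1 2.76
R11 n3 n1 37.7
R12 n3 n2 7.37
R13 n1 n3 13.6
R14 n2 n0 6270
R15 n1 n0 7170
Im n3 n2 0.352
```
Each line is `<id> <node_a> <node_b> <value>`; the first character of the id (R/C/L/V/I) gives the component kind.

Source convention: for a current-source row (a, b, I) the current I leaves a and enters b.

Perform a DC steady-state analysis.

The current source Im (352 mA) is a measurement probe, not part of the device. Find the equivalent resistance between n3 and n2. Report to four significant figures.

R_eq = 3.694 Ω

MNA unknowns: 3 node voltages V₁..V_3
R1: Y=0.0008850 on G[1,3]
R2: Y=0.0001055 on G[3,1]
R3: Y=0.0004525 on G[0,2]
R4: Y=0.0002309 on G[1,2]
R5: Y=0.003300 on G[2,3]
R6: Y=0.0002597 on G[3,2]
R7: Y=0.05236 on G[2,3]
R8: Y=0.0005000 on G[2,0]
R9: Y=0.1471 on G[0,1]
R10: Y=0.3623 on G[2,1]
R11: Y=0.02653 on G[3,1]
R12: Y=0.1357 on G[3,2]
R13: Y=0.07353 on G[1,3]
R14: Y=0.0001595 on G[2,0]
R15: Y=0.0001395 on G[1,0]
Im: z[3]−=0.352, z[2]+=0.352
solve → V1=-0.002120, V2=0.2807, V3=-1.020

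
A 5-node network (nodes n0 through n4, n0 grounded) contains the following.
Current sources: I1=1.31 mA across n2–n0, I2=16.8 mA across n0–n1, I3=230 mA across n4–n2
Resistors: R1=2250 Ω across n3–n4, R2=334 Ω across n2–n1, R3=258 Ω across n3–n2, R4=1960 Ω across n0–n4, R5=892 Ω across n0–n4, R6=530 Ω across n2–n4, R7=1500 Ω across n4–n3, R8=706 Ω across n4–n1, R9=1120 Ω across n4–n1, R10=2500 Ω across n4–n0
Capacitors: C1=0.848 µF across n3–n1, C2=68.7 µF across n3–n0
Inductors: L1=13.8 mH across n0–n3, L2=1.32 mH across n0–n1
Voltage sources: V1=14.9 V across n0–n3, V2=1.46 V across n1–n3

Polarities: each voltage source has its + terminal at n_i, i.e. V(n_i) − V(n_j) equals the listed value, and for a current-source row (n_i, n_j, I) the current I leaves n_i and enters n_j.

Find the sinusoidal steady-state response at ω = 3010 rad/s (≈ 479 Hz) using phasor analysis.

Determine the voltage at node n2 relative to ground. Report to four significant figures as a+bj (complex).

7.172+0.000j V

Element admittances at ω=3010 rad/s:
  I1: injects 0.00131 A into n0 (from n2)
  Y(R1) = 0.0004444+0.000j S between n3,n4
  Y(R2) = 0.002994+0.000j S between n2,n1
  Y(C1) = 0.000+0.002552j S between n3,n1
  Y(L1) = 0.000-0.02407j S between n0,n3
  I2: injects 0.0168 A into n1 (from n0)
  Y(R3) = 0.003876+0.000j S between n3,n2
  Y(R4) = 0.0005102+0.000j S between n0,n4
  Y(R5) = 0.001121+0.000j S between n0,n4
  Y(R6) = 0.001887+0.000j S between n2,n4
  Y(L2) = 0.000-0.2517j S between n0,n1
  Y(C2) = 0.000+0.2068j S between n3,n0
  Y(R7) = 0.0006667+0.000j S between n4,n3
  I3: injects 0.23 A into n2 (from n4)
  Y(R8) = 0.001416+0.000j S between n4,n1
  Y(R9) = 0.0008929+0.000j S between n4,n1
  Y(R10) = 0.0004000+0.000j S between n4,n0
  V1: constraint V(n0)−V(n3) = 14.9
  V2: constraint V(n1)−V(n3) = 1.46
Assemble and solve the 6×6 MNA system:
  V(n1)=-13.44+0.000j  V(n2)=7.172+0.000j  V(n3)=-14.90+0.000j  V(n4)=-35.98+0.000j
  i(V1)=-0.08858+0.6602j  i(V2)=0.02646-3.386j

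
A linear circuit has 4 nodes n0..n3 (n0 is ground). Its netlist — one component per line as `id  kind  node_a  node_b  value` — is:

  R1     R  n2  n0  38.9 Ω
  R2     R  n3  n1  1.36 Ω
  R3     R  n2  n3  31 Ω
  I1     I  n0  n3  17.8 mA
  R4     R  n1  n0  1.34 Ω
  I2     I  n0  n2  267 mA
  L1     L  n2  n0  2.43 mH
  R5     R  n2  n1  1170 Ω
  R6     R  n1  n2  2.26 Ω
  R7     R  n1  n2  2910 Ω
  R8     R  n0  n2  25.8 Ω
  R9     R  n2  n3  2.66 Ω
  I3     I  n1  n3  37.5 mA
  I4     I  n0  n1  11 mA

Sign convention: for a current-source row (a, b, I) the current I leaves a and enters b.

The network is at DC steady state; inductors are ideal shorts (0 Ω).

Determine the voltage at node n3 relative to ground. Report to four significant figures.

0.05237 V

Apply KCL at each of the 3 non-ground nodes and solve the resulting linear system.
Node n1: branches {R2, R4, R5, R6, R7, I3, I4} → V_1 = 0.006237
Node n2: branches {R1, R3, I2, L1, R5, R6, R7, R8, R9} → V_2 = 0.000
Node n3: branches {R2, R3, I1, R9, I3} → V_3 = 0.05237
Source currents: i(L1)=0.2911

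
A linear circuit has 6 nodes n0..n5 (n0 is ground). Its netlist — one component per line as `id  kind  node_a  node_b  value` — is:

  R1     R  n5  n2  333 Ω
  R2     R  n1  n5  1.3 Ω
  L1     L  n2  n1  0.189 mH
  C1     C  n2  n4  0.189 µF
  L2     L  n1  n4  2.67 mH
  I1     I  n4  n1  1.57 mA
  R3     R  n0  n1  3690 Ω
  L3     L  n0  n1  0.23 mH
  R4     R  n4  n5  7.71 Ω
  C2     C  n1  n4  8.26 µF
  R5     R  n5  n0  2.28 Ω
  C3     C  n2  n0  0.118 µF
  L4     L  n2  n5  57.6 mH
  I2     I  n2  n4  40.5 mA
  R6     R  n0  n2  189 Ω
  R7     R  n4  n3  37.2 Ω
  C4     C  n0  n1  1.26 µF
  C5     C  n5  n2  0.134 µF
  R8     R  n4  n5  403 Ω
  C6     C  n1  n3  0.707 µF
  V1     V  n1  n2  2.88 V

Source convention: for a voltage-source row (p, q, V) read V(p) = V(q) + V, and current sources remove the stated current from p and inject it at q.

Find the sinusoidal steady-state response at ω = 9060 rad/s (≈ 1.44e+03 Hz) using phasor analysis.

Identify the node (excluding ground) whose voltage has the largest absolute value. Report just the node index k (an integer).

2

Apply KCL at each of the 5 non-ground nodes and solve the resulting linear system.
Node n1: branches {R2, L1, L2, I1, R3, L3, C2, C4, C6, V1} → V_1 = -0.006471+0.01780j
Node n2: branches {R1, L1, C1, C3, L4, I2, R6, C5, V1} → V_2 = -2.886+0.01780j
Node n3: branches {R7, C6} → V_3 = 0.2185-0.1740j
Node n4: branches {C1, L2, I1, R4, C2, I2, R7, R8} → V_4 = 0.2643-0.1204j
Node n5: branches {R1, R2, R4, R5, L4, C5, R8} → V_5 = 0.01586-0.0001015j
Source currents: i(V1)=0.01627+1.676j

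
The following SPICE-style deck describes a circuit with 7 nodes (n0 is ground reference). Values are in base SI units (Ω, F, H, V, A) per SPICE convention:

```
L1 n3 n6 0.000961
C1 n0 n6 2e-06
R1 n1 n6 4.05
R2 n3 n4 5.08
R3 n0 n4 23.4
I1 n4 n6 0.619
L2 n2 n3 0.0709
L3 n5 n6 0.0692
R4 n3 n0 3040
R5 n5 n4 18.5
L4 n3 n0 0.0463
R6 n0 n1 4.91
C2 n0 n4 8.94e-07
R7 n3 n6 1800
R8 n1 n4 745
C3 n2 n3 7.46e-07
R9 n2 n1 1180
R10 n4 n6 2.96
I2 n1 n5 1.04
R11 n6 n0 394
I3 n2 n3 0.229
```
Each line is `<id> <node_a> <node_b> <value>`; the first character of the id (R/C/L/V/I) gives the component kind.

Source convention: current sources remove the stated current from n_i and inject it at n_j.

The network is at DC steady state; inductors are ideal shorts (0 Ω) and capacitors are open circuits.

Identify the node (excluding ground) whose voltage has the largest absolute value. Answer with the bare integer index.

1

MNA unknowns: 6 node voltages V₁..V_6 plus 4 source currents (L1, L2, L3, L4)
L1: row V3−V6=0, i_L1 at 3,6
C1: Y=0.000 on G[0,6]
R1: Y=0.2469 on G[1,6]
R2: Y=0.1969 on G[3,4]
R3: Y=0.04274 on G[0,4]
I1: z[4]−=0.619, z[6]+=0.619
L2: row V2−V3=0, i_L2 at 2,3
L3: row V5−V6=0, i_L3 at 5,6
R4: Y=0.0003289 on G[3,0]
R5: Y=0.05405 on G[5,4]
L4: row V3−V0=0, i_L4 at 3,0
R6: Y=0.2037 on G[0,1]
C2: Y=0.000 on G[0,4]
R7: Y=0.0005556 on G[3,6]
R8: Y=0.001342 on G[1,4]
C3: Y=0.000 on G[2,3]
R9: Y=0.0008475 on G[2,1]
R10: Y=0.3378 on G[4,6]
I2: z[1]−=1.04, z[5]+=1.04
R11: Y=0.002538 on G[6,0]
I3: z[2]−=0.229, z[3]+=0.229
solve → V1=-2.300, V2=0.000, V3=0.000, V4=-0.9830, V5=0.000, V6=0.000
aux → i_L1=-0.7059, i_L2=-0.2309, i_L3=0.9869, i_L4=0.5104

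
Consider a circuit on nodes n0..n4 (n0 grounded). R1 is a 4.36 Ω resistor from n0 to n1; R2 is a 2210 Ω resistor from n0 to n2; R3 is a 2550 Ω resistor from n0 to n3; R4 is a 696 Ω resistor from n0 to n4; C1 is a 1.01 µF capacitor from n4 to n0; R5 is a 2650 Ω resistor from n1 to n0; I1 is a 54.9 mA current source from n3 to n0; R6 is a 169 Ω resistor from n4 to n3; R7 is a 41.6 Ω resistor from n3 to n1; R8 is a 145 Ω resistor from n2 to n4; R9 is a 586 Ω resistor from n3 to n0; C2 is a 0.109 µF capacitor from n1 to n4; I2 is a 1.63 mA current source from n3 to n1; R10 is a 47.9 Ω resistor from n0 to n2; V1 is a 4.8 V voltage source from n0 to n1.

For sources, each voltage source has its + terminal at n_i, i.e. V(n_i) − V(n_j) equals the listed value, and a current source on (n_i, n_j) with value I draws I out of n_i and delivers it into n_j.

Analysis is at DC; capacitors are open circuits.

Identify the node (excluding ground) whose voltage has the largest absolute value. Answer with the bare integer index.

Element admittances at DC:
  Y(R1) = 0.2294 S between n0,n1
  Y(R2) = 0.0004525 S between n0,n2
  Y(R3) = 0.0003922 S between n0,n3
  Y(R4) = 0.001437 S between n0,n4
  Y(C1) = 0.000 S between n4,n0
  Y(R5) = 0.0003774 S between n1,n0
  I1: injects 0.0549 A into n0 (from n3)
  Y(R6) = 0.005917 S between n4,n3
  Y(R7) = 0.02404 S between n3,n1
  Y(R8) = 0.006897 S between n2,n4
  Y(R9) = 0.001706 S between n3,n0
  Y(C2) = 0.000 S between n1,n4
  I2: injects 0.00163 A into n1 (from n3)
  Y(R10) = 0.02088 S between n0,n2
  V1: constraint V(n0)−V(n1) = 4.8
Assemble and solve the 5×5 MNA system:
  V(n1)=-4.800  V(n2)=-0.6758  V(n3)=-5.874  V(n4)=-2.766
  i(V1)=-1.079

3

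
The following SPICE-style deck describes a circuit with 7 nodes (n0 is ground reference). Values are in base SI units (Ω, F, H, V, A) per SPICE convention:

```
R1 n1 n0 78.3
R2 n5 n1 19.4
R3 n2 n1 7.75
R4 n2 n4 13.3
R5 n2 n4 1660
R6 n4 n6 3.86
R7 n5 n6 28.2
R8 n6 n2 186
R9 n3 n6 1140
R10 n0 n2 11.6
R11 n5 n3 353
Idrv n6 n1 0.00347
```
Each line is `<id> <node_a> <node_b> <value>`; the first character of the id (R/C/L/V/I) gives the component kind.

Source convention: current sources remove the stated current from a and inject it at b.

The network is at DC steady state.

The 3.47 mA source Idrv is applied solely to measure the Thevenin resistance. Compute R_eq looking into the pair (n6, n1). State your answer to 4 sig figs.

MNA unknowns: 6 node voltages V₁..V_6
R1: Y=0.01277 on G[1,0]
R2: Y=0.05155 on G[5,1]
R3: Y=0.1290 on G[2,1]
R4: Y=0.07519 on G[2,4]
R5: Y=0.0006024 on G[2,4]
R6: Y=0.2591 on G[4,6]
R7: Y=0.03546 on G[5,6]
R8: Y=0.005376 on G[6,2]
R9: Y=0.0008772 on G[3,6]
R10: Y=0.08621 on G[0,2]
R11: Y=0.002833 on G[5,3]
Idrv: z[6]−=0.00347, z[1]+=0.00347
solve → V1=0.01454, V2=-0.002154, V3=-0.01480, V4=-0.03043, V5=-0.007400, V6=-0.03870

R_eq = 15.34 Ω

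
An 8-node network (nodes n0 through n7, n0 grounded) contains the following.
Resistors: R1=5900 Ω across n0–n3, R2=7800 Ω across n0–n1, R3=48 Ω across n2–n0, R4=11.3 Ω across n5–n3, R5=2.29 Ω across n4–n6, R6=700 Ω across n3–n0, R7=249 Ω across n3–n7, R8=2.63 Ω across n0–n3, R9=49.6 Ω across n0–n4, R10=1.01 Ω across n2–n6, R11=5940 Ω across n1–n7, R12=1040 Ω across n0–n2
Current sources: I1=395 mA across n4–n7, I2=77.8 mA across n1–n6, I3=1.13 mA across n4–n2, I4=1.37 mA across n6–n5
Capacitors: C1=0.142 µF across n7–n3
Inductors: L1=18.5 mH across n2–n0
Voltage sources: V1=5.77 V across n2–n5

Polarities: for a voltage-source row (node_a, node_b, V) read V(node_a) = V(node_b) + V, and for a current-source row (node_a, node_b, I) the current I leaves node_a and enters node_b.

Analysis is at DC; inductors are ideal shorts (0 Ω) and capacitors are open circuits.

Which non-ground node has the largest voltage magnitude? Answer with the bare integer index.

1

Apply KCL at each of the 7 non-ground nodes and solve the resulting linear system.
Node n1: branches {R2, I2, R11} → V_1 = -213.8
Node n2: branches {R3, I3, R10, L1, R12, V1} → V_2 = 0.000
Node n3: branches {R1, R4, R6, R7, R8, C1} → V_3 = -0.3530
Node n4: branches {R5, R9, I1, I3} → V_4 = -1.153
Node n5: branches {R4, I4, V1} → V_5 = -5.770
Node n6: branches {R5, I2, R10, I4} → V_6 = -0.2994
Node n7: branches {R7, I1, C1, R11} → V_7 = 85.46
Source currents: i(L1)=0.1854, i(V1)=-0.4808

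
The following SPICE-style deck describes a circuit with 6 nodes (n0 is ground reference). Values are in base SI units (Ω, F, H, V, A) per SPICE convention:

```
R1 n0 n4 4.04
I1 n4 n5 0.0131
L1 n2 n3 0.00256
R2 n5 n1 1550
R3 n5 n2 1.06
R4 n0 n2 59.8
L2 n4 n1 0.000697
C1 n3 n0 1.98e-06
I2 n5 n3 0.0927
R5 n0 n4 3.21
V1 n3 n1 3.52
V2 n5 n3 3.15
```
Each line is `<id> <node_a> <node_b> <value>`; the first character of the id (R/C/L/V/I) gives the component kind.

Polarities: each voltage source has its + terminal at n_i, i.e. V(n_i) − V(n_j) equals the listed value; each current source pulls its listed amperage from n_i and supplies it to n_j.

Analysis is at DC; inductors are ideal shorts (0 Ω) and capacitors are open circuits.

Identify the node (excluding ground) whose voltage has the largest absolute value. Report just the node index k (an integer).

Apply KCL at each of the 5 non-ground nodes and solve the resulting linear system.
Node n1: branches {R2, L2, V1} → V_1 = -0.1022
Node n2: branches {L1, R3, R4} → V_2 = 3.418
Node n3: branches {L1, C1, I2, V1, V2} → V_3 = 3.418
Node n4: branches {R1, I1, L2, R5} → V_4 = -0.1022
Node n5: branches {I1, R2, R3, I2, V2} → V_5 = 6.568
Source currents: i(L1)=2.915, i(L2)=0.04405, i(V1)=-0.04836, i(V2)=-3.056

5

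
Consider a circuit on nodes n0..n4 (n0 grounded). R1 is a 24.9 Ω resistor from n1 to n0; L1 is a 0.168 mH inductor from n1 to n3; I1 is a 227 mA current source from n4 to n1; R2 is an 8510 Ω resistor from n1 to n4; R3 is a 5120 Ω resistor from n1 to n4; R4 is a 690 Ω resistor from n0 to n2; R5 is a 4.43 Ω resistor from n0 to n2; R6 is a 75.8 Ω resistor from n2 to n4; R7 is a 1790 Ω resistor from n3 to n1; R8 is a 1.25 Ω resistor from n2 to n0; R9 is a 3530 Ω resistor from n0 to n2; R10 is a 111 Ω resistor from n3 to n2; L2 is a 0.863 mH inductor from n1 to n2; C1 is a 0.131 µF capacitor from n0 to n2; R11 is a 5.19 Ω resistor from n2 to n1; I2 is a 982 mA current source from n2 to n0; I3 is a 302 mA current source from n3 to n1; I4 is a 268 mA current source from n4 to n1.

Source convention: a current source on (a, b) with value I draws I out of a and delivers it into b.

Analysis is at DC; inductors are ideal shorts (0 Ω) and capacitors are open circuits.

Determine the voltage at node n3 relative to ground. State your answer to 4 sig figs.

Element admittances at DC:
  Y(R1) = 0.04016 S between n1,n0
  L1: short n1↔n3 (DC inductor)
  I1: injects 0.227 A into n1 (from n4)
  Y(R2) = 0.0001175 S between n1,n4
  Y(R3) = 0.0001953 S between n1,n4
  Y(R4) = 0.001449 S between n0,n2
  Y(R5) = 0.2257 S between n0,n2
  Y(R6) = 0.01319 S between n2,n4
  Y(R7) = 0.0005587 S between n3,n1
  Y(R8) = 0.8000 S between n2,n0
  Y(R9) = 0.0002833 S between n0,n2
  Y(R10) = 0.009009 S between n3,n2
  L2: short n1↔n2 (DC inductor)
  Y(C1) = 0.000 S between n0,n2
  Y(R11) = 0.1927 S between n2,n1
  I2: injects 0.982 A into n0 (from n2)
  I3: injects 0.302 A into n1 (from n3)
  I4: injects 0.268 A into n1 (from n4)
Assemble and solve the 6×6 MNA system:
  V(n1)=-0.9198  V(n2)=-0.9198  V(n3)=-0.9198  V(n4)=-37.57
  i(L1)=0.3020  i(L2)=0.5205

-0.9198 V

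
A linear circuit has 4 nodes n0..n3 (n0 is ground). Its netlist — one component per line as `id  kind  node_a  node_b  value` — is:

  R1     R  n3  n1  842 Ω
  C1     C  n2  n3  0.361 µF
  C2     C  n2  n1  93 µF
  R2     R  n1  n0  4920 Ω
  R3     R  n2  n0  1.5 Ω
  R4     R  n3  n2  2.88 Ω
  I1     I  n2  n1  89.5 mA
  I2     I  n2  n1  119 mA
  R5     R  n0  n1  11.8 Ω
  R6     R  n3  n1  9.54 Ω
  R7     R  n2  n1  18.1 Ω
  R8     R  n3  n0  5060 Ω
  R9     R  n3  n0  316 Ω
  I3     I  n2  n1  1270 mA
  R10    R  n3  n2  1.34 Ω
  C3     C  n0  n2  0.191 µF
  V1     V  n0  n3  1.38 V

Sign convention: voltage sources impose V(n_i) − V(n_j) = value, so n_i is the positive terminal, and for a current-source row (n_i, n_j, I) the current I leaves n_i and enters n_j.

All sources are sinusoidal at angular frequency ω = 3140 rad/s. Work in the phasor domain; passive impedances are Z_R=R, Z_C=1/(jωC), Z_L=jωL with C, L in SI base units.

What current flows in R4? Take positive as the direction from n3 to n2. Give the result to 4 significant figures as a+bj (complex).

MNA unknowns: 3 node voltages V₁..V_3 plus 1 source current (V1)
R1: Y=0.001188+0.000j on G[3,1]
C1: Y=0.000+0.001134j on G[2,3]
C2: Y=0.000+0.2920j on G[2,1]
R2: Y=0.0002033+0.000j on G[1,0]
R3: Y=0.6667+0.000j on G[2,0]
R4: Y=0.3472+0.000j on G[3,2]
I1: z[2]−=0.0895, z[1]+=0.0895
I2: z[2]−=0.119, z[1]+=0.119
R5: Y=0.08475+0.000j on G[0,1]
R6: Y=0.1048+0.000j on G[3,1]
R7: Y=0.05525+0.000j on G[2,1]
R8: Y=0.0001976+0.000j on G[3,0]
R9: Y=0.003165+0.000j on G[3,0]
I3: z[2]−=1.27, z[1]+=1.27
R10: Y=0.7463+0.000j on G[3,2]
C3: Y=0.000+0.0005997j on G[0,2]
V1: row V0−V3=1.38, i_V1 at 0,3
solve → V1=1.390-2.872j, V2=-1.091+0.3118j, V3=-1.380+0.000j
aux → i_V1=-0.6140-0.03679j

-0.1004-0.1083j A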